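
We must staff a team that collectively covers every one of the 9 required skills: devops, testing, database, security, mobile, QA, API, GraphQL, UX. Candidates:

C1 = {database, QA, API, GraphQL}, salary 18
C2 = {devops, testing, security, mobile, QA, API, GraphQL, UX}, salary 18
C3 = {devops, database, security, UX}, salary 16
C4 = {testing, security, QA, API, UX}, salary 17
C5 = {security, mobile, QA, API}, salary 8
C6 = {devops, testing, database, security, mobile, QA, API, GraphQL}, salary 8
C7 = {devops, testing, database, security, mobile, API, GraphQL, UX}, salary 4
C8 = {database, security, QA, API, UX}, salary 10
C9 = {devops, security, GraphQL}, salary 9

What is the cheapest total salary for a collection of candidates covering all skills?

12

C5, C7 cover every skill at salary 8 + 4 = 12.
Any cover uses at least 2 candidates; among all covering selections none totals below 12.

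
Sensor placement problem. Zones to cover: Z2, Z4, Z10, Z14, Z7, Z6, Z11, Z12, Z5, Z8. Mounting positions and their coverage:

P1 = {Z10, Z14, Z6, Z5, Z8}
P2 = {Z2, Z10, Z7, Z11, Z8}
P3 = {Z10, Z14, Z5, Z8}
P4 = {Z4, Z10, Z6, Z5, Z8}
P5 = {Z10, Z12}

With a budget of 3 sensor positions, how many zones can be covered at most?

Choosing P1, P2, P4 covers {Z2, Z4, Z10, Z14, Z7, Z6, Z11, Z5, Z8} — 9 zones.
No choice of 3 sensor positions does better; here Z12 is left uncovered.

9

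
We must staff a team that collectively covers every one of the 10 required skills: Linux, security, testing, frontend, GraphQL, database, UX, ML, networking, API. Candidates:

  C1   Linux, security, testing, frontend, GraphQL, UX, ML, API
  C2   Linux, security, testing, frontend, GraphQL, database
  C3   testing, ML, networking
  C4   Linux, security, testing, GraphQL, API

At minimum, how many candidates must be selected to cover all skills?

C1, C2, C3 together cover {Linux, security, testing, frontend, GraphQL, database, UX, ML, networking, API} — every skill.
No 2 of the 4 candidates cover everything (all 6 pairs fall short), so 3 is minimum.

3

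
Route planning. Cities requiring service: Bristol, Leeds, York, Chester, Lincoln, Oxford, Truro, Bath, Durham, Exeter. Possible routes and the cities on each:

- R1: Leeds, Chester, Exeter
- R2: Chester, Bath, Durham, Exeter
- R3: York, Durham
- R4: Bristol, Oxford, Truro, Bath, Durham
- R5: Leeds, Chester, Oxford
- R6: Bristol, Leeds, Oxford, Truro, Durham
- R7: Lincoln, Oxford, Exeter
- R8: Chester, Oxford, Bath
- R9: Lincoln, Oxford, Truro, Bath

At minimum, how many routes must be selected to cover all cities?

R1, R3, R4, R7 together cover {Bristol, Leeds, York, Chester, Lincoln, Oxford, Truro, Bath, Durham, Exeter} — every city.
No 3 of the 9 routes cover everything (all 84 triples fall short), so 4 is minimum.

4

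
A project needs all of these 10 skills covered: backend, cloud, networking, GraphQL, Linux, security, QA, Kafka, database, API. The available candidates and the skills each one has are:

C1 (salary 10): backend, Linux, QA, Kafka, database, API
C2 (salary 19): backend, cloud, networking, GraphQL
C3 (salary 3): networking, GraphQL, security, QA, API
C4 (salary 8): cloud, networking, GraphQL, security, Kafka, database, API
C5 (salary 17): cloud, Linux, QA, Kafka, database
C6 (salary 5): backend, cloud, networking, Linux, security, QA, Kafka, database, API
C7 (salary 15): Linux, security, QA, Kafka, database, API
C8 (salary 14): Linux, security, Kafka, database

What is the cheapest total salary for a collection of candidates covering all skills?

8

C3, C6 cover every skill at salary 3 + 5 = 8.
Any cover uses at least 2 candidates; among all covering selections none totals below 8.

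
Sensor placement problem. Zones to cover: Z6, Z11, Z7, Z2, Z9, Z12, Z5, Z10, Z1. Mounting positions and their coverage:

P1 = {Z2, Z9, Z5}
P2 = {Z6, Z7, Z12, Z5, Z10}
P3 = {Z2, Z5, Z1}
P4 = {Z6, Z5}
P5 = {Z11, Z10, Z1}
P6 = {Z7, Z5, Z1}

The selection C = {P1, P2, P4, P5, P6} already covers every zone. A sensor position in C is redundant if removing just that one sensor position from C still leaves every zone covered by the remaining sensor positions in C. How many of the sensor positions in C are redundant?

Drop P1: Z2, Z9 uncovered — not redundant.
Drop P2: Z12 uncovered — not redundant.
Drop P4: the rest still cover every zone — redundant.
Drop P5: Z11 uncovered — not redundant.
Drop P6: the rest still cover every zone — redundant.
2 redundant: P4, P6.

2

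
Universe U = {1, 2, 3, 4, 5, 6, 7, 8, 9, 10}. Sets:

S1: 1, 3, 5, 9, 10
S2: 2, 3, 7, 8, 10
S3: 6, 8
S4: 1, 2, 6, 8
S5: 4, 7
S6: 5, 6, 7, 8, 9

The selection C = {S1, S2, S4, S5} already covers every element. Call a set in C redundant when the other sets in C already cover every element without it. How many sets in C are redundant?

1

Drop S1: 5, 9 uncovered — not redundant.
Drop S2: the rest still cover every element — redundant.
Drop S4: 6 uncovered — not redundant.
Drop S5: 4 uncovered — not redundant.
1 redundant: S2.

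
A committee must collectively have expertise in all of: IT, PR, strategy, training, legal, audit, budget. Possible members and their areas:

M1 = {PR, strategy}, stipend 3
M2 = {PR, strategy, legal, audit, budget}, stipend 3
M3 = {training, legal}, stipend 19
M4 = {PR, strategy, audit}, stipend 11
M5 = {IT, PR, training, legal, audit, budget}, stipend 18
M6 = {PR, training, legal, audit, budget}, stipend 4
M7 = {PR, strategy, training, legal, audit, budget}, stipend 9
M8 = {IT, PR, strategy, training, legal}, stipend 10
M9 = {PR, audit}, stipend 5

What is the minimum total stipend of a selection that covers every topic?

M2, M8 cover every topic at stipend 3 + 10 = 13.
Any cover uses at least 2 members; among all covering selections none totals below 13.
Greedy by coverage-per-stipend would pick M2, M6, M8 for 17 — worse than the optimum 13.

13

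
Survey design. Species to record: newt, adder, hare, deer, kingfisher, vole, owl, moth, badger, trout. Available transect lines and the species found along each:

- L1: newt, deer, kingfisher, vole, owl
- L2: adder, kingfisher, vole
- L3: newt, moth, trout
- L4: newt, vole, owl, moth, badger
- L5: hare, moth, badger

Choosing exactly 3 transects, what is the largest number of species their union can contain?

Choosing L1, L2, L5 covers {newt, adder, hare, deer, kingfisher, vole, owl, moth, badger} — 9 species.
No choice of 3 transects does better; here trout is left uncovered.

9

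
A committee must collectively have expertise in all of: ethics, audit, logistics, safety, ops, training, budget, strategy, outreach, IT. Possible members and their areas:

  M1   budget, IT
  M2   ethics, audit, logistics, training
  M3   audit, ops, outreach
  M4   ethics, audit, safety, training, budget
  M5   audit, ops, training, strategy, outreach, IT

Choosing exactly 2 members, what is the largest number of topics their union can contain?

Choosing M4, M5 covers {ethics, audit, safety, ops, training, budget, strategy, outreach, IT} — 9 topics.
No choice of 2 members does better; here logistics is left uncovered.

9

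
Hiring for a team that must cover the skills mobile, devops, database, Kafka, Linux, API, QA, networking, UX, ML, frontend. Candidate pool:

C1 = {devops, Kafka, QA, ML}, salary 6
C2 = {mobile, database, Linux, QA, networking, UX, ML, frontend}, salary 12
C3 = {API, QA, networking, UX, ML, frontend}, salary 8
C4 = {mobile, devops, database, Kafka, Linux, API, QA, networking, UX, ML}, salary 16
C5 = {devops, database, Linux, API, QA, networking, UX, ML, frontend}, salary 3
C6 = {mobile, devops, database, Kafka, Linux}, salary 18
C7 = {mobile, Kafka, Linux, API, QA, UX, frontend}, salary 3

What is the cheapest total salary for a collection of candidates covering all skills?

C5, C7 cover every skill at salary 3 + 3 = 6.
Any cover uses at least 2 candidates; among all covering selections none totals below 6.

6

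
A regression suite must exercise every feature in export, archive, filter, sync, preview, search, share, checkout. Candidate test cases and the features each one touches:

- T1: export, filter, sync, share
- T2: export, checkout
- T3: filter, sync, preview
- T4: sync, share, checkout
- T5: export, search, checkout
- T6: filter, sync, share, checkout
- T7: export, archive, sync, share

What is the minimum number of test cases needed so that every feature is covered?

3

T3, T5, T7 together cover {export, archive, filter, sync, preview, search, share, checkout} — every feature.
No 2 of the 7 test cases cover everything (all 21 pairs fall short), so 3 is minimum.
Greedy (largest uncovered first) would take T1, T5, T3, T7 — 4 test cases — but 3 suffice.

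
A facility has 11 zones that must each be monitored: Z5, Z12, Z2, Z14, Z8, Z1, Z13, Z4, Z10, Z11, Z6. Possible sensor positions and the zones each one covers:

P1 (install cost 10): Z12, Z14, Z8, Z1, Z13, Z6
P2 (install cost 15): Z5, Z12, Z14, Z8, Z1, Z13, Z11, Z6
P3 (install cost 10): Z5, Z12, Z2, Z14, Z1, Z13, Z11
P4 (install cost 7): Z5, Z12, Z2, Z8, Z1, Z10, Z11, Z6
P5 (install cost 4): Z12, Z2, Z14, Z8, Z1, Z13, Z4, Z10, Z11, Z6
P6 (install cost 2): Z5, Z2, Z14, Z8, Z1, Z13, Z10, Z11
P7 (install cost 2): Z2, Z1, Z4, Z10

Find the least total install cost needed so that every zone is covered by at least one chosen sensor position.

P5, P6 cover every zone at install cost 4 + 2 = 6.
Any cover uses at least 2 sensor positions; among all covering selections none totals below 6.

6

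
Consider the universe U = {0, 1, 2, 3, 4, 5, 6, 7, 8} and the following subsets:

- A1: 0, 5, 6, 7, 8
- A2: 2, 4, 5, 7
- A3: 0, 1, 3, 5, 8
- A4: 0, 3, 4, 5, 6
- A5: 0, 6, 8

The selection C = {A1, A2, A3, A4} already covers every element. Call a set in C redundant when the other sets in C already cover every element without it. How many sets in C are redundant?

2

Drop A1: the rest still cover every element — redundant.
Drop A2: 2 uncovered — not redundant.
Drop A3: 1 uncovered — not redundant.
Drop A4: the rest still cover every element — redundant.
2 redundant: A1, A4.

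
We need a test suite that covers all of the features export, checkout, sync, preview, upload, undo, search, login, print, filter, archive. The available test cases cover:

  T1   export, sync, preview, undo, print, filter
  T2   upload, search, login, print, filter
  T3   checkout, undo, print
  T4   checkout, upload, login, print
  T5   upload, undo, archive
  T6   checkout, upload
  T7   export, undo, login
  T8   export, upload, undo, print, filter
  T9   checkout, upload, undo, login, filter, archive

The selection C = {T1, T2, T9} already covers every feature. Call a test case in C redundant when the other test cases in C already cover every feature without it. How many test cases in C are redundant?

0

Drop T1: export, sync, preview uncovered — not redundant.
Drop T2: search uncovered — not redundant.
Drop T9: checkout, archive uncovered — not redundant.
None of the test cases in C is redundant.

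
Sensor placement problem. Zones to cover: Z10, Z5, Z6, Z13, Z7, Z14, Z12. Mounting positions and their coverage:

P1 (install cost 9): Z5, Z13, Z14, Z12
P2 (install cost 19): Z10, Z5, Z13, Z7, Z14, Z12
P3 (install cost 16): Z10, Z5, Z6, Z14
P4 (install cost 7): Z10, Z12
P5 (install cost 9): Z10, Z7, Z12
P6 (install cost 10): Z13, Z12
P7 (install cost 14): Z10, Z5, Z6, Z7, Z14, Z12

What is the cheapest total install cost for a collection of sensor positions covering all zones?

P1, P7 cover every zone at install cost 9 + 14 = 23.
Any cover uses at least 2 sensor positions; among all covering selections none totals below 23.
Greedy by coverage-per-install cost would pick P1, P5, P7 for 32 — worse than the optimum 23.

23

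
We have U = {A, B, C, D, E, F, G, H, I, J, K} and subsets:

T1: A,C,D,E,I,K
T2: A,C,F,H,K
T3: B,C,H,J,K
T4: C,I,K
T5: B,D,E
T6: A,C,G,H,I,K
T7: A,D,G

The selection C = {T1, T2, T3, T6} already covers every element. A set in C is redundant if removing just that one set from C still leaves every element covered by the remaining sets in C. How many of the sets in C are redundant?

0

Drop T1: D, E uncovered — not redundant.
Drop T2: F uncovered — not redundant.
Drop T3: B, J uncovered — not redundant.
Drop T6: G uncovered — not redundant.
None of the sets in C is redundant.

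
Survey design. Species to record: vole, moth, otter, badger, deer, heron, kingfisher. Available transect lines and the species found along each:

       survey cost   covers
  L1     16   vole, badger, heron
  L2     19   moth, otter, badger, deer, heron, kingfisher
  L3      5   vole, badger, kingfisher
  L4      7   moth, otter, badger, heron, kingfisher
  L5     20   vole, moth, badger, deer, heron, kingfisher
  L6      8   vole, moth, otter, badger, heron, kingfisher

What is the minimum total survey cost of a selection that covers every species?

L2, L3 cover every species at survey cost 19 + 5 = 24.
Any cover uses at least 2 transects; among all covering selections none totals below 24.
Greedy by coverage-per-survey cost would pick L6, L2 for 27 — worse than the optimum 24.

24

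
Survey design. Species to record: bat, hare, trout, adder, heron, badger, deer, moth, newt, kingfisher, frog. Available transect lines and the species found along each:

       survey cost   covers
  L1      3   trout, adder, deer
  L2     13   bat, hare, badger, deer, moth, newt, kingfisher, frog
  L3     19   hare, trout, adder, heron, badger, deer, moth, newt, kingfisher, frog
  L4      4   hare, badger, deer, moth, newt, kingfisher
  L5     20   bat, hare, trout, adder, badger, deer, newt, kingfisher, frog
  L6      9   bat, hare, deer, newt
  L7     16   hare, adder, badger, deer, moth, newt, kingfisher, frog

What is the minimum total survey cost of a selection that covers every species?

28

L3, L6 cover every species at survey cost 19 + 9 = 28.
Any cover uses at least 2 transects; among all covering selections none totals below 28.
Greedy by coverage-per-survey cost would pick L4, L1, L2, L3 for 39 — worse than the optimum 28.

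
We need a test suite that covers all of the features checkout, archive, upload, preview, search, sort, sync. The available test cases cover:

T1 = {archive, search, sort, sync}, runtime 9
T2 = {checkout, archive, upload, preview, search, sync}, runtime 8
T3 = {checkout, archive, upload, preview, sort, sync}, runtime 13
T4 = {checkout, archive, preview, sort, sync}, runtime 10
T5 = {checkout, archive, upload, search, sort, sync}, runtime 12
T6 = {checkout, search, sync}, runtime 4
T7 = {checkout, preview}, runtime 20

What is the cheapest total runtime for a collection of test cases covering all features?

17

T1, T2 cover every feature at runtime 9 + 8 = 17.
Any cover uses at least 2 test cases; among all covering selections none totals below 17.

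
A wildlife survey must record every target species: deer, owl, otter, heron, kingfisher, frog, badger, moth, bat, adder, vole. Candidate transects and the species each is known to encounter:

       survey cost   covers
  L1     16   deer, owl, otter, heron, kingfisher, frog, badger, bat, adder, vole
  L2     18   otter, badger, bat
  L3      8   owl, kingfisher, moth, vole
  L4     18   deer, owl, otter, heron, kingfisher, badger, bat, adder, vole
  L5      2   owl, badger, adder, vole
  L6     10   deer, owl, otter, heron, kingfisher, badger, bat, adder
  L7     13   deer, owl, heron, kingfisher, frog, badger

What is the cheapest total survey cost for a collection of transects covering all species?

L1, L3 cover every species at survey cost 16 + 8 = 24.
Any cover uses at least 2 transects; among all covering selections none totals below 24.
Greedy by coverage-per-survey cost would pick L5, L6, L3, L7 for 33 — worse than the optimum 24.

24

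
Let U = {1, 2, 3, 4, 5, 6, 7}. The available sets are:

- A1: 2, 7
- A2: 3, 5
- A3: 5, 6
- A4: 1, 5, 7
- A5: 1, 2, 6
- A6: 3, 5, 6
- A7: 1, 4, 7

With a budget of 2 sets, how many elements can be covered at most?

Choosing A6, A7 covers {1, 3, 4, 5, 6, 7} — 6 elements.
No choice of 2 sets does better; here 2 is left uncovered.

6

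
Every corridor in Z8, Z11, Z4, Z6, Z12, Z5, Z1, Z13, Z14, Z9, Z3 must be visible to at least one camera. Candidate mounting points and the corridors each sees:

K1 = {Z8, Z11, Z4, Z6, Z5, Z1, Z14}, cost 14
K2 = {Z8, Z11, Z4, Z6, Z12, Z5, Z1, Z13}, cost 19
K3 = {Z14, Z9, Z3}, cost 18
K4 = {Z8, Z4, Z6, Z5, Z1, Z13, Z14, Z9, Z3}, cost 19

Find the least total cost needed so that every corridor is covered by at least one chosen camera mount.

K2, K3 cover every corridor at cost 19 + 18 = 37.
Any cover uses at least 2 camera mounts; among all covering selections none totals below 37.

37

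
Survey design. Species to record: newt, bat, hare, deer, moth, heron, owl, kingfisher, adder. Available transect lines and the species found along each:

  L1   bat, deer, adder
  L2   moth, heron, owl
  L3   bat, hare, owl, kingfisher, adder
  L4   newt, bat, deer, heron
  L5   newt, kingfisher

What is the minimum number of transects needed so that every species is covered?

L2, L3, L4 together cover {newt, bat, hare, deer, moth, heron, owl, kingfisher, adder} — every species.
No 2 of the 5 transects cover everything (all 10 pairs fall short), so 3 is minimum.

3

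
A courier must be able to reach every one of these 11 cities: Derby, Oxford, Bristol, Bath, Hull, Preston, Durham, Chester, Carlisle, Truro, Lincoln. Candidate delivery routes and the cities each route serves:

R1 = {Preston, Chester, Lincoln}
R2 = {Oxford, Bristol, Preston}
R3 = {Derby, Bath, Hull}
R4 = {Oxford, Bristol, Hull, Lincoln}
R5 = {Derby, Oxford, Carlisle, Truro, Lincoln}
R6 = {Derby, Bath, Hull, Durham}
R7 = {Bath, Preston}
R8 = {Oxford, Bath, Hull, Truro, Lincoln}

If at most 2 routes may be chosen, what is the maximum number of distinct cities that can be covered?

8

Choosing R5, R6 covers {Derby, Oxford, Bath, Hull, Durham, Carlisle, Truro, Lincoln} — 8 cities.
No choice of 2 routes does better; here Bristol, Preston, Chester are left uncovered.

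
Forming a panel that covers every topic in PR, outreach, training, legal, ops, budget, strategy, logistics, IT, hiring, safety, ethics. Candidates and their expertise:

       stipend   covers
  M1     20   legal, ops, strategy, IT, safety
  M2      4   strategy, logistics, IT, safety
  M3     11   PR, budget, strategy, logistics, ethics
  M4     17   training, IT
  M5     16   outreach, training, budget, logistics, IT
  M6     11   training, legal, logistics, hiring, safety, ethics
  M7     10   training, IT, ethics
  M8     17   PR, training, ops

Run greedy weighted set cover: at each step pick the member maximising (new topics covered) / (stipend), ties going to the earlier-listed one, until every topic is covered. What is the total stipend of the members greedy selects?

59

Pick 1: M2 adds 4 new (strategy, logistics, IT, safety) at stipend 4 (ratio 4/4).
Pick 2: M6 adds 4 new (training, legal, hiring, ethics) at stipend 11 (ratio 4/11).
Pick 3: M3 adds 2 new (PR, budget) at stipend 11 (ratio 2/11).
Pick 4: M5 adds 1 new (outreach) at stipend 16 (ratio 1/16).
Pick 5: M8 adds 1 new (ops) at stipend 17 (ratio 1/17).
Greedy total stipend: 4 + 11 + 11 + 16 + 17 = 59. (The true optimum is 48, so greedy overshoots here.)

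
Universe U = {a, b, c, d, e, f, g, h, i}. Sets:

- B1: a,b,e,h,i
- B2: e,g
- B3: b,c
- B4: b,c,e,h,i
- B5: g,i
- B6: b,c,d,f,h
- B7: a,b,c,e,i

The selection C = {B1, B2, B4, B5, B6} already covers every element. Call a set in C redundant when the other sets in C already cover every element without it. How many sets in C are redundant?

Drop B1: a uncovered — not redundant.
Drop B2: the rest still cover every element — redundant.
Drop B4: the rest still cover every element — redundant.
Drop B5: the rest still cover every element — redundant.
Drop B6: d, f uncovered — not redundant.
3 redundant: B2, B4, B5.

3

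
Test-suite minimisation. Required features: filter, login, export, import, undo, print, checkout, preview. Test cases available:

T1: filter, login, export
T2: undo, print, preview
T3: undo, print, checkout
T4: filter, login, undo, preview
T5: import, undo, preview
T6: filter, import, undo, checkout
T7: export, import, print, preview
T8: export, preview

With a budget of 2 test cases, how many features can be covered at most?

Choosing T4, T7 covers {filter, login, export, import, undo, print, preview} — 7 features.
No choice of 2 test cases does better; here checkout is left uncovered.

7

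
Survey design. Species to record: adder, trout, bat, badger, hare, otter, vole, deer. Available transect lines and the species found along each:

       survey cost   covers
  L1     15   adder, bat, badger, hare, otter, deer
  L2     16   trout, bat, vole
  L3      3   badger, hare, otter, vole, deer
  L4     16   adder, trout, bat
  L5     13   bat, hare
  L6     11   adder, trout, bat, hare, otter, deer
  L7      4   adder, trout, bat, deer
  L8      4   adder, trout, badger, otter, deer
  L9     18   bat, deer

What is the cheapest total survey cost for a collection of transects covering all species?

L3, L7 cover every species at survey cost 3 + 4 = 7.
Any cover uses at least 2 transects; among all covering selections none totals below 7.

7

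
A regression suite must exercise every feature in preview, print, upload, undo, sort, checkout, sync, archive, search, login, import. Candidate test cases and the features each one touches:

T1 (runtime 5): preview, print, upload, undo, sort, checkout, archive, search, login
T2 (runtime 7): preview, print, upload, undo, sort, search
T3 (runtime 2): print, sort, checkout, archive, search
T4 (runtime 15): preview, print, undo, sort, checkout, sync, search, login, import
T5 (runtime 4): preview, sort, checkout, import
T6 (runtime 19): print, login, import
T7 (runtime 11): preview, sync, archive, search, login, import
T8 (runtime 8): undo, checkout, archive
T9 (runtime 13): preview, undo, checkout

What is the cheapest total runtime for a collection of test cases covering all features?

T1, T7 cover every feature at runtime 5 + 11 = 16.
Any cover uses at least 2 test cases; among all covering selections none totals below 16.
Greedy by coverage-per-runtime would pick T3, T1, T5, T7 for 22 — worse than the optimum 16.

16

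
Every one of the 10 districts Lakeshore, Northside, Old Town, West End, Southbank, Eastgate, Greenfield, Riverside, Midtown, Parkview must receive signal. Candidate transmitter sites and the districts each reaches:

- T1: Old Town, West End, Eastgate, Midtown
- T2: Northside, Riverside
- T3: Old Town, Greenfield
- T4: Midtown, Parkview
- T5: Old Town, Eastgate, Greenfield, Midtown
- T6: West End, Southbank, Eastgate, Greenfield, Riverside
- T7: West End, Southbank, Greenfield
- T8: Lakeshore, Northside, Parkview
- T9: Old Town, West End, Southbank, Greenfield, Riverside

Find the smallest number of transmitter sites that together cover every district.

T1, T6, T8 together cover {Lakeshore, Northside, Old Town, West End, Southbank, Eastgate, Greenfield, Riverside, Midtown, Parkview} — every district.
No 2 of the 9 transmitter sites cover everything (all 36 pairs fall short), so 3 is minimum.

3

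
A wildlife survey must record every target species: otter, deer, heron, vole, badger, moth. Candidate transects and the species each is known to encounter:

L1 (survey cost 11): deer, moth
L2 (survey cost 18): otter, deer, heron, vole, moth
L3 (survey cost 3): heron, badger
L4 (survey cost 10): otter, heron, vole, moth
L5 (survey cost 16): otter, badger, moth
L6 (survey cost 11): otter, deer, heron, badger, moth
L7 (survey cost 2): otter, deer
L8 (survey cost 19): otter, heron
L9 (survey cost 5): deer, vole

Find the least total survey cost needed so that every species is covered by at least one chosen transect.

L3, L4, L7 cover every species at survey cost 3 + 10 + 2 = 15.
Any cover uses at least 2 transects; among all covering selections none totals below 15.

15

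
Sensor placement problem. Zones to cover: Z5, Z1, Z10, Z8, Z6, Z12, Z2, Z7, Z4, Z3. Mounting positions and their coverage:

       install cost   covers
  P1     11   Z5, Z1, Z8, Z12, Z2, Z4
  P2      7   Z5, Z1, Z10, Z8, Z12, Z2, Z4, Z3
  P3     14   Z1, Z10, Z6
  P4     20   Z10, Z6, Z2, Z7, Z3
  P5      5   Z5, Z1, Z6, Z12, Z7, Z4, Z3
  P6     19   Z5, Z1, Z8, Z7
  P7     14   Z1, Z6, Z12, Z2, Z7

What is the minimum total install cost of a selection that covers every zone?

P2, P5 cover every zone at install cost 7 + 5 = 12.
Any cover uses at least 2 sensor positions; among all covering selections none totals below 12.

12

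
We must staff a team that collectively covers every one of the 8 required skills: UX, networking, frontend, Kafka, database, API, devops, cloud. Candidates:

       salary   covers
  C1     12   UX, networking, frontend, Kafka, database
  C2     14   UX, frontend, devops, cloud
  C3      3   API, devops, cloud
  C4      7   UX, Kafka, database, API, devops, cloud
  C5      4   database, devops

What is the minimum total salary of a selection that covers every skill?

C1, C3 cover every skill at salary 12 + 3 = 15.
Any cover uses at least 2 candidates; among all covering selections none totals below 15.
Greedy by coverage-per-salary would pick C3, C4, C1 for 22 — worse than the optimum 15.

15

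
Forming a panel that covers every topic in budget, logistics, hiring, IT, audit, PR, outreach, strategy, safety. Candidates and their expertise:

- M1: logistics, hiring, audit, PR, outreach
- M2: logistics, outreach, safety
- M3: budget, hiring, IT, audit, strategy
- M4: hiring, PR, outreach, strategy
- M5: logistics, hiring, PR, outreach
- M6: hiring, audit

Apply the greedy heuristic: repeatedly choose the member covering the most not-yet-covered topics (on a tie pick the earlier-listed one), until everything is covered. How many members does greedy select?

3

Pick 1: M1 covers 5 new topics (logistics, hiring, audit, PR, outreach).
Pick 2: M3 covers 3 new topics (budget, IT, strategy).
Pick 3: M2 covers 1 new topics (safety).
Greedy uses 3 members.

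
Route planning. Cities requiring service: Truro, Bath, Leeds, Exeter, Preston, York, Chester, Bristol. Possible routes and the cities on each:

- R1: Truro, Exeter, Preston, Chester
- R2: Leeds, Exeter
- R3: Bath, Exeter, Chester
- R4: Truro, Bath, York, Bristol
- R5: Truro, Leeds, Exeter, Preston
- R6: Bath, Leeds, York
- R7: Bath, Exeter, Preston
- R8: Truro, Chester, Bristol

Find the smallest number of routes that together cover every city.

R1, R2, R4 together cover {Truro, Bath, Leeds, Exeter, Preston, York, Chester, Bristol} — every city.
No 2 of the 8 routes cover everything (all 28 pairs fall short), so 3 is minimum.

3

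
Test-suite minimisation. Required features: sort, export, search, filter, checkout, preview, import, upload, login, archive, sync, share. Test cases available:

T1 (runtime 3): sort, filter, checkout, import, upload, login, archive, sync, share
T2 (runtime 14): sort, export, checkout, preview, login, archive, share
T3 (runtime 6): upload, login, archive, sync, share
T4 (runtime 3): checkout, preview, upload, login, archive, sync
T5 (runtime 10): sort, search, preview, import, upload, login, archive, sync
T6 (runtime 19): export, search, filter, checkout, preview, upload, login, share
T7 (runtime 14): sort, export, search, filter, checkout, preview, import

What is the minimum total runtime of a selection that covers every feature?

T1, T7 cover every feature at runtime 3 + 14 = 17.
Any cover uses at least 2 test cases; among all covering selections none totals below 17.
Greedy by coverage-per-runtime would pick T1, T4, T7 for 20 — worse than the optimum 17.

17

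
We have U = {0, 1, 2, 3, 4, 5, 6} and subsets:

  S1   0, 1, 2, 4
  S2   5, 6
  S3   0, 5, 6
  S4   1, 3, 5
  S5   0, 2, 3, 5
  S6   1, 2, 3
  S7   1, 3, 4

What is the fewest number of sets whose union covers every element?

S1, S2, S4 together cover {0, 1, 2, 3, 4, 5, 6} — every element.
No 2 of the 7 sets cover everything (all 21 pairs fall short), so 3 is minimum.

3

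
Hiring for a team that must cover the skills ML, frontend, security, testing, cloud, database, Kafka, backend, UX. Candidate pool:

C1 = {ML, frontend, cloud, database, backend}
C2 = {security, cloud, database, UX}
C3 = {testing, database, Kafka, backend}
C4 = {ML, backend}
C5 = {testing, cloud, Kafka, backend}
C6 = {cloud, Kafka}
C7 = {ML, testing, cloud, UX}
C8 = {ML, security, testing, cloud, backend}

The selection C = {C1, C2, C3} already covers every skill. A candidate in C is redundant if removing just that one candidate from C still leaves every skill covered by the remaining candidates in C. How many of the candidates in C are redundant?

Drop C1: ML, frontend uncovered — not redundant.
Drop C2: security, UX uncovered — not redundant.
Drop C3: testing, Kafka uncovered — not redundant.
None of the candidates in C is redundant.

0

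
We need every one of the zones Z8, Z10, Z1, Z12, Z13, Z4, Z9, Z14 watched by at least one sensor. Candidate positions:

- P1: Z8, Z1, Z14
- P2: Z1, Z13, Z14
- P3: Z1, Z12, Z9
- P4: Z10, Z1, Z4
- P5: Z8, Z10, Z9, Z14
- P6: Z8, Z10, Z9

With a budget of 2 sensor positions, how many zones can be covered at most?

Choosing P2, P5 covers {Z8, Z10, Z1, Z13, Z9, Z14} — 6 zones.
No choice of 2 sensor positions does better; here Z12, Z4 are left uncovered.

6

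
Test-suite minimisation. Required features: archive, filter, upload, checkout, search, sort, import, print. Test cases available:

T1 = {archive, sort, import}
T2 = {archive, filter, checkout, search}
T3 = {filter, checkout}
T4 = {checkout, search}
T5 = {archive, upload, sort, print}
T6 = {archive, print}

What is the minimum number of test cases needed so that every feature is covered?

T1, T2, T5 together cover {archive, filter, upload, checkout, search, sort, import, print} — every feature.
No 2 of the 6 test cases cover everything (all 15 pairs fall short), so 3 is minimum.

3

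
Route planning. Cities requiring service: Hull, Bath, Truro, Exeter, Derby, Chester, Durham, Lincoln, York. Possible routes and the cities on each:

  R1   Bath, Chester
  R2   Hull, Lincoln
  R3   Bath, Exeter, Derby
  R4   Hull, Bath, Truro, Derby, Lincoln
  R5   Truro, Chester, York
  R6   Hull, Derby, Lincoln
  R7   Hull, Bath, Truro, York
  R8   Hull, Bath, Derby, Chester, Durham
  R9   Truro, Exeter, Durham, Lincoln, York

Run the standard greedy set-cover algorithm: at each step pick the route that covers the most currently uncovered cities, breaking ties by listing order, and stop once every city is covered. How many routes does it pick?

Pick 1: R4 covers 5 new cities (Hull, Bath, Truro, Derby, Lincoln).
Pick 2: R9 covers 3 new cities (Exeter, Durham, York).
Pick 3: R1 covers 1 new cities (Chester).
Greedy uses 3 routes. (The true minimum is 2.)

3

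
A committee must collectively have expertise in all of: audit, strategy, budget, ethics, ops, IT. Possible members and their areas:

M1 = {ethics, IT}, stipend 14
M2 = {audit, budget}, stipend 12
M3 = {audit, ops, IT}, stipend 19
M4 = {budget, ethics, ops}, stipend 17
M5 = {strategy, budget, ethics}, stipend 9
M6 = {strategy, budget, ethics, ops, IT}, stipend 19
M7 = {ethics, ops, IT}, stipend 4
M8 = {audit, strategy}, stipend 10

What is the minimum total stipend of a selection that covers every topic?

23

M5, M7, M8 cover every topic at stipend 9 + 4 + 10 = 23.
Any cover uses at least 2 members; among all covering selections none totals below 23.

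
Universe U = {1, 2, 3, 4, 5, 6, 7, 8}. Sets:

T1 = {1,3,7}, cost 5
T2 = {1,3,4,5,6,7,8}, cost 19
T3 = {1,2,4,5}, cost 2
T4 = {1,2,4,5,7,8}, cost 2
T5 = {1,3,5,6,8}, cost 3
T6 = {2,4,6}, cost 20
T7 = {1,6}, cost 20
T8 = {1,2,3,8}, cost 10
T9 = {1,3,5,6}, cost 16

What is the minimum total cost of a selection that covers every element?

5

T4, T5 cover every element at cost 2 + 3 = 5.
Any cover uses at least 2 sets; among all covering selections none totals below 5.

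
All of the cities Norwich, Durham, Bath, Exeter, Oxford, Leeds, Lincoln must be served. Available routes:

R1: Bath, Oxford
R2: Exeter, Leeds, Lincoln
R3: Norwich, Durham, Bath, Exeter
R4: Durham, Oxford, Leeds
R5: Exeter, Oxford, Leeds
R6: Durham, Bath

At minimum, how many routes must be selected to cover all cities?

R1, R2, R3 together cover {Norwich, Durham, Bath, Exeter, Oxford, Leeds, Lincoln} — every city.
No 2 of the 6 routes cover everything (all 15 pairs fall short), so 3 is minimum.

3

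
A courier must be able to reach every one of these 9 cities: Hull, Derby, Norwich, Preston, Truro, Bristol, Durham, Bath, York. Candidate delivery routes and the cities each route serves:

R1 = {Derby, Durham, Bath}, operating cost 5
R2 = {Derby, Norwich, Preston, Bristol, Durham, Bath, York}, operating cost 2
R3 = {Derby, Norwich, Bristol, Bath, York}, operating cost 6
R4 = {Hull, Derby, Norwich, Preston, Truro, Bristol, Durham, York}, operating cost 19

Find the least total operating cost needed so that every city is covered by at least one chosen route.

R2, R4 cover every city at operating cost 2 + 19 = 21.
Any cover uses at least 2 routes; among all covering selections none totals below 21.

21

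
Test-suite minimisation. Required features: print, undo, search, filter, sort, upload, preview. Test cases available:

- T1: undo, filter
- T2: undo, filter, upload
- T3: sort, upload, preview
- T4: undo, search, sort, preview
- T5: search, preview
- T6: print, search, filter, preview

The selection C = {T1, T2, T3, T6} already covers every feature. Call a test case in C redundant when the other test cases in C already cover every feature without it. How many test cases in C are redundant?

Drop T1: the rest still cover every feature — redundant.
Drop T2: the rest still cover every feature — redundant.
Drop T3: sort uncovered — not redundant.
Drop T6: print, search uncovered — not redundant.
2 redundant: T1, T2.

2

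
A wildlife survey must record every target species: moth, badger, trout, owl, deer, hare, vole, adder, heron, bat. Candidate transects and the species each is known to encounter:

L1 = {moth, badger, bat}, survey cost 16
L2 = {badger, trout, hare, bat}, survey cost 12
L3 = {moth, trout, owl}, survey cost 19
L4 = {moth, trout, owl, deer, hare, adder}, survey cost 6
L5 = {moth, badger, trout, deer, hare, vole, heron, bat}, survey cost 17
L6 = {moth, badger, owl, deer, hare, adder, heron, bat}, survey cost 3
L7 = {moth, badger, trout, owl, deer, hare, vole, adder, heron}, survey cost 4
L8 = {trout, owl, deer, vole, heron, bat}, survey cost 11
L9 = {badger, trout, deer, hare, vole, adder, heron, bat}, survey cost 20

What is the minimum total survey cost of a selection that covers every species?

7

L6, L7 cover every species at survey cost 3 + 4 = 7.
Any cover uses at least 2 transects; among all covering selections none totals below 7.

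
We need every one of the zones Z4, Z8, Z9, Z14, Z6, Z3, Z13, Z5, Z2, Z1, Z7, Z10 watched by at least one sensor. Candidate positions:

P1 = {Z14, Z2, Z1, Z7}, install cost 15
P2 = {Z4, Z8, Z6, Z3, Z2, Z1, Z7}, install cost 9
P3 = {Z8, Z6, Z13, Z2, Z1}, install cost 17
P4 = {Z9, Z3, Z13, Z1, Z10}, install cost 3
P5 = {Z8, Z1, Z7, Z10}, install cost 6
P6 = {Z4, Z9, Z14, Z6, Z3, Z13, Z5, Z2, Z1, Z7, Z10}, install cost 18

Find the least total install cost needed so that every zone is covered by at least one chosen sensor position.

24

P5, P6 cover every zone at install cost 6 + 18 = 24.
Any cover uses at least 2 sensor positions; among all covering selections none totals below 24.
Greedy by coverage-per-install cost would pick P4, P2, P6 for 30 — worse than the optimum 24.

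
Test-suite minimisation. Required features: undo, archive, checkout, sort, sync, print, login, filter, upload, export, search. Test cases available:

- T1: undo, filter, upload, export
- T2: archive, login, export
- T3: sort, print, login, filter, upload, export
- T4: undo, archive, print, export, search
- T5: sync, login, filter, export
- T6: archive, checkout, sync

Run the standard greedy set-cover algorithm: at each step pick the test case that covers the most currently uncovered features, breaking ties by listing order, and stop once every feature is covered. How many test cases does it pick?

3

Pick 1: T3 covers 6 new features (sort, print, login, filter, upload, export).
Pick 2: T4 covers 3 new features (undo, archive, search).
Pick 3: T6 covers 2 new features (checkout, sync).
Greedy uses 3 test cases.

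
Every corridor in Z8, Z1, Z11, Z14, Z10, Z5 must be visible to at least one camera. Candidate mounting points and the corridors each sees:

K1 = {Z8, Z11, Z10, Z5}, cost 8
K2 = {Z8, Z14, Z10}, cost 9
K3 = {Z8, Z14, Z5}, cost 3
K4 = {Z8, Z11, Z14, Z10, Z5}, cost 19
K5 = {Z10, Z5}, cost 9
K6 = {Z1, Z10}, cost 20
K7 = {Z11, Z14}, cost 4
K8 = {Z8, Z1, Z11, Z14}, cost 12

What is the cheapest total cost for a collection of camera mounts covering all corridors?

20

K1, K8 cover every corridor at cost 8 + 12 = 20.
Any cover uses at least 2 camera mounts; among all covering selections none totals below 20.
Greedy by coverage-per-cost would pick K3, K1, K8 for 23 — worse than the optimum 20.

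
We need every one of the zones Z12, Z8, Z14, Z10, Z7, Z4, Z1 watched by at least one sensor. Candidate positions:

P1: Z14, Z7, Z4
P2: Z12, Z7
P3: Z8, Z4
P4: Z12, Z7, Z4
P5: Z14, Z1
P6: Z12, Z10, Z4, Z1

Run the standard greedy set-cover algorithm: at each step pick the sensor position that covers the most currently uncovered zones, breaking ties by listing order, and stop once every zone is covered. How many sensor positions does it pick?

Pick 1: P6 covers 4 new zones (Z12, Z10, Z4, Z1).
Pick 2: P1 covers 2 new zones (Z14, Z7).
Pick 3: P3 covers 1 new zones (Z8).
Greedy uses 3 sensor positions.

3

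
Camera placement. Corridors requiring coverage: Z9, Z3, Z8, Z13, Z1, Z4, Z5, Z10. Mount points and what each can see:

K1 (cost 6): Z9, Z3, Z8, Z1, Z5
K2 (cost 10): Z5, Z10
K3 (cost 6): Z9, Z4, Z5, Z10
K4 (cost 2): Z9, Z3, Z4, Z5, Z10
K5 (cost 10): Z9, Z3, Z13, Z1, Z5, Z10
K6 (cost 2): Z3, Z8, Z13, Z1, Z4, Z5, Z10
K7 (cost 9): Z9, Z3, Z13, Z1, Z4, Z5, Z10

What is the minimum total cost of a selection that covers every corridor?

K4, K6 cover every corridor at cost 2 + 2 = 4.
Any cover uses at least 2 camera mounts; among all covering selections none totals below 4.

4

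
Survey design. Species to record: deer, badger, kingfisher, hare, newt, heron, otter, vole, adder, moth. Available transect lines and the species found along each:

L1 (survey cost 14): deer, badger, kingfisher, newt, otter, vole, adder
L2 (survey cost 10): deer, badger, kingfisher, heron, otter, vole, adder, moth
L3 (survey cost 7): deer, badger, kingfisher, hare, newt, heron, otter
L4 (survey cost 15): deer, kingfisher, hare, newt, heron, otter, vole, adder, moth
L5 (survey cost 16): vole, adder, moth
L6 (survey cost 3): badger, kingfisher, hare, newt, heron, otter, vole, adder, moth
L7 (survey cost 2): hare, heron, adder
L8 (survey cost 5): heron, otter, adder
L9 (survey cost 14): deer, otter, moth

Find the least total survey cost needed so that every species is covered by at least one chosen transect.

L3, L6 cover every species at survey cost 7 + 3 = 10.
Any cover uses at least 2 transects; among all covering selections none totals below 10.

10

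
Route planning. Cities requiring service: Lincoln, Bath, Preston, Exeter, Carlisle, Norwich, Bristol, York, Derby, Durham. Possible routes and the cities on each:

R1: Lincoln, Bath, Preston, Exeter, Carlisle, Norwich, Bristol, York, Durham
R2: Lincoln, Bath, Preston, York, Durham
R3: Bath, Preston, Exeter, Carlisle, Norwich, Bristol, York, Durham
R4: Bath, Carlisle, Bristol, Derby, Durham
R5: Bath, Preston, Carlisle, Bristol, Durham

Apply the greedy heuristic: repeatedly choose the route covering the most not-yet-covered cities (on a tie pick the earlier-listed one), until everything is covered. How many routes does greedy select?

2

Pick 1: R1 covers 9 new cities (Lincoln, Bath, Preston, Exeter, Carlisle, Norwich, Bristol, York, Durham).
Pick 2: R4 covers 1 new cities (Derby).
Greedy uses 2 routes.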